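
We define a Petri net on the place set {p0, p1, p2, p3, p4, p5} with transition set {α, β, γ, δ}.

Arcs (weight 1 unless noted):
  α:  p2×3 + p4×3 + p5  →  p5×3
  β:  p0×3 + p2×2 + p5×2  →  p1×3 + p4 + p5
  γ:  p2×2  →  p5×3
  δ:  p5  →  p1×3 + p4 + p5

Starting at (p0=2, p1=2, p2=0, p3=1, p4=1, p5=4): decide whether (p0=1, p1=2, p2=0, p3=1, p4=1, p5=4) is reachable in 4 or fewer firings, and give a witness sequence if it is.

NO — not reachable within 4 firings

depth 0: 1 marking
depth 1: 2 markings reached so far
depth 2: 3 markings reached so far
depth 3: 4 markings reached so far
depth 4: 5 markings reached so far
target is not among the 5 markings reachable within 4 steps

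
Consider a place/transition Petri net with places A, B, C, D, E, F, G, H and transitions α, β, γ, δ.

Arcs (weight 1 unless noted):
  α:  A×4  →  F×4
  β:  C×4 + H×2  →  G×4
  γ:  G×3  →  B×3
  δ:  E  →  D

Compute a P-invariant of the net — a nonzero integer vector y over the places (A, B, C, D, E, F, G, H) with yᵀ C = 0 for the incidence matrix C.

Incidence matrix C (rows=places, cols=transitions):
        α    β    γ    δ
    A  -4    0    0    0
    B   0    0    3    0
    C   0   -4    0    0
    D   0    0    0    1
    E   0    0    0   -1
    F   4    0    0    0
    G   0    4   -3    0
    H   0   -2    0    0

Candidate y = [0, 0, 0, 1, 1, 0, 0, 0]; check y·C column-wise:
  col α: 0·-4 + 1·0 + 1·0 + 0·4 = 0
  col β: 0·-4 + 1·0 + 1·0 + 0·4 + 0·-2 = 0
  col γ: 0·3 + 1·0 + 1·0 + 0·-3 = 0
  col δ: 1·1 + 1·-1 = 0

y = (A:0, B:0, C:0, D:1, E:1, F:0, G:0, H:0)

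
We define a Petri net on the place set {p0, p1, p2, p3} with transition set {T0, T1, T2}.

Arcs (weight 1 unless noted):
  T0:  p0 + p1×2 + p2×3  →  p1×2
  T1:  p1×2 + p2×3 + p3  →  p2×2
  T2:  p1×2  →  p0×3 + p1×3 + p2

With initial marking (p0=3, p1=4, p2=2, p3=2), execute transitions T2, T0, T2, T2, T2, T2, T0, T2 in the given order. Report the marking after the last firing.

step 1: fire T2:  (p0=3, p1=4, p2=2, p3=2) → (p0=6, p1=5, p2=3, p3=2)
step 2: fire T0:  (p0=6, p1=5, p2=3, p3=2) → (p0=5, p1=5, p2=0, p3=2)
step 3: fire T2:  (p0=5, p1=5, p2=0, p3=2) → (p0=8, p1=6, p2=1, p3=2)
step 4: fire T2:  (p0=8, p1=6, p2=1, p3=2) → (p0=11, p1=7, p2=2, p3=2)
step 5: fire T2:  (p0=11, p1=7, p2=2, p3=2) → (p0=14, p1=8, p2=3, p3=2)
step 6: fire T2:  (p0=14, p1=8, p2=3, p3=2) → (p0=17, p1=9, p2=4, p3=2)
step 7: fire T0:  (p0=17, p1=9, p2=4, p3=2) → (p0=16, p1=9, p2=1, p3=2)
step 8: fire T2:  (p0=16, p1=9, p2=1, p3=2) → (p0=19, p1=10, p2=2, p3=2)

(p0=19, p1=10, p2=2, p3=2)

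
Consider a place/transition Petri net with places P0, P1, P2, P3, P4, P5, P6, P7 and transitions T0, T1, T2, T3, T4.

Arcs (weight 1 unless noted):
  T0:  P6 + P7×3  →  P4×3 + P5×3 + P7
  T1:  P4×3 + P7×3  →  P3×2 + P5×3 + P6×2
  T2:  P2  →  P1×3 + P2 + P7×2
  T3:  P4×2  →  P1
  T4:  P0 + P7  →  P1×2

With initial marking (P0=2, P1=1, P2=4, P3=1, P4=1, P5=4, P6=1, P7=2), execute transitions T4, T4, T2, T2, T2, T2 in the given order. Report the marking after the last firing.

step 1: fire T4:  (P0=2, P1=1, P2=4, P3=1, P4=1, P5=4, P6=1, P7=2) → (P0=1, P1=3, P2=4, P3=1, P4=1, P5=4, P6=1, P7=1)
step 2: fire T4:  (P0=1, P1=3, P2=4, P3=1, P4=1, P5=4, P6=1, P7=1) → (P0=0, P1=5, P2=4, P3=1, P4=1, P5=4, P6=1, P7=0)
step 3: fire T2:  (P0=0, P1=5, P2=4, P3=1, P4=1, P5=4, P6=1, P7=0) → (P0=0, P1=8, P2=4, P3=1, P4=1, P5=4, P6=1, P7=2)
step 4: fire T2:  (P0=0, P1=8, P2=4, P3=1, P4=1, P5=4, P6=1, P7=2) → (P0=0, P1=11, P2=4, P3=1, P4=1, P5=4, P6=1, P7=4)
step 5: fire T2:  (P0=0, P1=11, P2=4, P3=1, P4=1, P5=4, P6=1, P7=4) → (P0=0, P1=14, P2=4, P3=1, P4=1, P5=4, P6=1, P7=6)
step 6: fire T2:  (P0=0, P1=14, P2=4, P3=1, P4=1, P5=4, P6=1, P7=6) → (P0=0, P1=17, P2=4, P3=1, P4=1, P5=4, P6=1, P7=8)

(P0=0, P1=17, P2=4, P3=1, P4=1, P5=4, P6=1, P7=8)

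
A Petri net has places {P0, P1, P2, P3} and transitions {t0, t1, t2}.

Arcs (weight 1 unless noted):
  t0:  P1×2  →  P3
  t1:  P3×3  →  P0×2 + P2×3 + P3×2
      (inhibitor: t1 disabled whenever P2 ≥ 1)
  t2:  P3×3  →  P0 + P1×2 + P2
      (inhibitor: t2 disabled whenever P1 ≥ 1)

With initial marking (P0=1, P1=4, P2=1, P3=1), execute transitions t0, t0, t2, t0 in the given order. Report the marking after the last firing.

(P0=2, P1=0, P2=2, P3=1)

step 1: fire t0:  (P0=1, P1=4, P2=1, P3=1) → (P0=1, P1=2, P2=1, P3=2)
step 2: fire t0:  (P0=1, P1=2, P2=1, P3=2) → (P0=1, P1=0, P2=1, P3=3)
step 3: fire t2:  (P0=1, P1=0, P2=1, P3=3) → (P0=2, P1=2, P2=2, P3=0)
step 4: fire t0:  (P0=2, P1=2, P2=2, P3=0) → (P0=2, P1=0, P2=2, P3=1)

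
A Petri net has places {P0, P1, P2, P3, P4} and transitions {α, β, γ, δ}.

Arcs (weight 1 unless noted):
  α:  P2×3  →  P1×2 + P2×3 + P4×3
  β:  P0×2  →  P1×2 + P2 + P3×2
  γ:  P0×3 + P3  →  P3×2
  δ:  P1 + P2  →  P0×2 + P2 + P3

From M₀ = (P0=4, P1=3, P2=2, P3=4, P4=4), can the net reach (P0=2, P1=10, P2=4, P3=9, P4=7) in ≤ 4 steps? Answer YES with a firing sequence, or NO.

depth 0: 1 marking
depth 1: 4 markings reached so far
depth 2: 9 markings reached so far
depth 3: 18 markings reached so far
depth 4: 30 markings reached so far
target is not among the 30 markings reachable within 4 steps

NO — not reachable within 4 firings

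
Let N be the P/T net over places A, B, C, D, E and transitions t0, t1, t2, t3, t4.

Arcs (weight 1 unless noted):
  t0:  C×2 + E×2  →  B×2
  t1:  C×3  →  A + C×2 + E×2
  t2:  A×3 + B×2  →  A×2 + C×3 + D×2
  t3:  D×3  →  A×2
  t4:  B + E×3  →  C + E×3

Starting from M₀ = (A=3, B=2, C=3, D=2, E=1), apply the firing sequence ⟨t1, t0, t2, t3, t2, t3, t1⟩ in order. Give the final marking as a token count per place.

(A=7, B=0, C=5, D=0, E=3)

step 1: fire t1:  (A=3, B=2, C=3, D=2, E=1) → (A=4, B=2, C=2, D=2, E=3)
step 2: fire t0:  (A=4, B=2, C=2, D=2, E=3) → (A=4, B=4, C=0, D=2, E=1)
step 3: fire t2:  (A=4, B=4, C=0, D=2, E=1) → (A=3, B=2, C=3, D=4, E=1)
step 4: fire t3:  (A=3, B=2, C=3, D=4, E=1) → (A=5, B=2, C=3, D=1, E=1)
step 5: fire t2:  (A=5, B=2, C=3, D=1, E=1) → (A=4, B=0, C=6, D=3, E=1)
step 6: fire t3:  (A=4, B=0, C=6, D=3, E=1) → (A=6, B=0, C=6, D=0, E=1)
step 7: fire t1:  (A=6, B=0, C=6, D=0, E=1) → (A=7, B=0, C=5, D=0, E=3)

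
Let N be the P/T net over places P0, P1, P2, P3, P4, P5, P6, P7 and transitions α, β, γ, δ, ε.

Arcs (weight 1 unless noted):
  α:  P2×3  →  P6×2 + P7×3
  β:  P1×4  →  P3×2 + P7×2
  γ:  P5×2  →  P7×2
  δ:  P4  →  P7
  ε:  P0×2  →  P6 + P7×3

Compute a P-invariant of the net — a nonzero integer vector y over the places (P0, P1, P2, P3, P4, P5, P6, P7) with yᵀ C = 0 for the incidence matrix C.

y = (P0:0, P1:1, P2:0, P3:2, P4:0, P5:0, P6:0, P7:0)

Incidence matrix C (rows=places, cols=transitions):
        α    β    γ    δ    ε
   P0   0    0    0    0   -2
   P1   0   -4    0    0    0
   P2  -3    0    0    0    0
   P3   0    2    0    0    0
   P4   0    0    0   -1    0
   P5   0    0   -2    0    0
   P6   2    0    0    0    1
   P7   3    2    2    1    3

Candidate y = [0, 1, 0, 2, 0, 0, 0, 0]; check y·C column-wise:
  col α: 1·0 + 0·-3 + 2·0 + 0·2 + 0·3 = 0
  col β: 1·-4 + 2·2 + 0·2 = 0
  col γ: 1·0 + 2·0 + 0·-2 + 0·2 = 0
  col δ: 1·0 + 2·0 + 0·-1 + 0·1 = 0
  col ε: 0·-2 + 1·0 + 2·0 + 0·1 + 0·3 = 0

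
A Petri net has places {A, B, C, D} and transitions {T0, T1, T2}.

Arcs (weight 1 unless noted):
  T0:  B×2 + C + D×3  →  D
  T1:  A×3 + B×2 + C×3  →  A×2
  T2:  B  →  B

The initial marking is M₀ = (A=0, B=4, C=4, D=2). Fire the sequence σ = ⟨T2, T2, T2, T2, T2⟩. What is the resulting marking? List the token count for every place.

step 1: fire T2:  (A=0, B=4, C=4, D=2) → (A=0, B=4, C=4, D=2)
step 2: fire T2:  (A=0, B=4, C=4, D=2) → (A=0, B=4, C=4, D=2)
step 3: fire T2:  (A=0, B=4, C=4, D=2) → (A=0, B=4, C=4, D=2)
step 4: fire T2:  (A=0, B=4, C=4, D=2) → (A=0, B=4, C=4, D=2)
step 5: fire T2:  (A=0, B=4, C=4, D=2) → (A=0, B=4, C=4, D=2)

(A=0, B=4, C=4, D=2)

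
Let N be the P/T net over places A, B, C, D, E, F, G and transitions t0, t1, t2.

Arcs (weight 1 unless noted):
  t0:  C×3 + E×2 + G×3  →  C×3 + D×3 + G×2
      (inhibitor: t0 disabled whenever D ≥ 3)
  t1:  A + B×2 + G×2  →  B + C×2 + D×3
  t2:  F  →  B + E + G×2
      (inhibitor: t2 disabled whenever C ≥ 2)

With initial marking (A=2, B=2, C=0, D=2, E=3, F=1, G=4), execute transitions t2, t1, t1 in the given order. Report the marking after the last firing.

(A=0, B=1, C=4, D=8, E=4, F=0, G=2)

step 1: fire t2:  (A=2, B=2, C=0, D=2, E=3, F=1, G=4) → (A=2, B=3, C=0, D=2, E=4, F=0, G=6)
step 2: fire t1:  (A=2, B=3, C=0, D=2, E=4, F=0, G=6) → (A=1, B=2, C=2, D=5, E=4, F=0, G=4)
step 3: fire t1:  (A=1, B=2, C=2, D=5, E=4, F=0, G=4) → (A=0, B=1, C=4, D=8, E=4, F=0, G=2)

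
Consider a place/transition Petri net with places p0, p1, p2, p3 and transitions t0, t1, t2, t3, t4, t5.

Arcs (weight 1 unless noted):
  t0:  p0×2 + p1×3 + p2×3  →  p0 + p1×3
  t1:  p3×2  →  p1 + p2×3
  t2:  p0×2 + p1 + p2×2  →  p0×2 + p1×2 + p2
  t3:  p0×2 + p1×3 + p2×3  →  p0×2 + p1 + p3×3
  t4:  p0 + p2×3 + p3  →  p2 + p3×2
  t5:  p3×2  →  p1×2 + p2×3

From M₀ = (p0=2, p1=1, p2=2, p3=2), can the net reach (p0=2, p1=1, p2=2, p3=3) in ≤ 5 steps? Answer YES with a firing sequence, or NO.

YES — reachable via ⟨t5, t3⟩ (2 firings)

step 1: fire t5:  (p0=2, p1=1, p2=2, p3=2) → (p0=2, p1=3, p2=5, p3=0)
step 2: fire t3:  (p0=2, p1=3, p2=5, p3=0) → (p0=2, p1=1, p2=2, p3=3)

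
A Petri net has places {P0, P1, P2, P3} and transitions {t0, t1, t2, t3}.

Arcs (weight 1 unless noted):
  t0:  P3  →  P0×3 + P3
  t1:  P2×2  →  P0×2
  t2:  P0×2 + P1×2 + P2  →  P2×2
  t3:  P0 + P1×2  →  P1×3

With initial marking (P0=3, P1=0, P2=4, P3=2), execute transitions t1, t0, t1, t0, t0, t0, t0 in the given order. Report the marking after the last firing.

step 1: fire t1:  (P0=3, P1=0, P2=4, P3=2) → (P0=5, P1=0, P2=2, P3=2)
step 2: fire t0:  (P0=5, P1=0, P2=2, P3=2) → (P0=8, P1=0, P2=2, P3=2)
step 3: fire t1:  (P0=8, P1=0, P2=2, P3=2) → (P0=10, P1=0, P2=0, P3=2)
step 4: fire t0:  (P0=10, P1=0, P2=0, P3=2) → (P0=13, P1=0, P2=0, P3=2)
step 5: fire t0:  (P0=13, P1=0, P2=0, P3=2) → (P0=16, P1=0, P2=0, P3=2)
step 6: fire t0:  (P0=16, P1=0, P2=0, P3=2) → (P0=19, P1=0, P2=0, P3=2)
step 7: fire t0:  (P0=19, P1=0, P2=0, P3=2) → (P0=22, P1=0, P2=0, P3=2)

(P0=22, P1=0, P2=0, P3=2)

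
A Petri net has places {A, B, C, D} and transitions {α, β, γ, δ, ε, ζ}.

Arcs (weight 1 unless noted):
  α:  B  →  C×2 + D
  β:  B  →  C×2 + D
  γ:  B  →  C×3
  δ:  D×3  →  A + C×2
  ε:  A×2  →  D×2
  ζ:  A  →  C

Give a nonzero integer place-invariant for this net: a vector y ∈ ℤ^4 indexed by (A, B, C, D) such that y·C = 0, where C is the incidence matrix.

Incidence matrix C (rows=places, cols=transitions):
        α    β    γ    δ    ε    ζ
    A   0    0    0    1   -2   -1
    B  -1   -1   -1    0    0    0
    C   2    2    3    2    0    1
    D   1    1    0   -3    2    0

Candidate y = [1, 3, 1, 1]; check y·C column-wise:
  col α: 1·0 + 3·-1 + 1·2 + 1·1 = 0
  col β: 1·0 + 3·-1 + 1·2 + 1·1 = 0
  col γ: 1·0 + 3·-1 + 1·3 + 1·0 = 0
  col δ: 1·1 + 3·0 + 1·2 + 1·-3 = 0
  col ε: 1·-2 + 3·0 + 1·0 + 1·2 = 0
  col ζ: 1·-1 + 3·0 + 1·1 + 1·0 = 0

y = (A:1, B:3, C:1, D:1)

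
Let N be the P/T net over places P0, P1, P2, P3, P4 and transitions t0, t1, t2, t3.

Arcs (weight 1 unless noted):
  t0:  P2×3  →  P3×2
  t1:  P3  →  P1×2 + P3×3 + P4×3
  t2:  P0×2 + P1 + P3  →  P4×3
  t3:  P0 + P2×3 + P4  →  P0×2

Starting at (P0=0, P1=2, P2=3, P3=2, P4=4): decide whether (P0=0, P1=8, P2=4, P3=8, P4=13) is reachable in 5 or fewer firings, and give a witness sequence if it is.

depth 0: 1 marking
depth 1: 3 markings reached so far
depth 2: 5 markings reached so far
depth 3: 7 markings reached so far
depth 4: 9 markings reached so far
depth 5: 11 markings reached so far
target is not among the 11 markings reachable within 5 steps

NO — not reachable within 5 firings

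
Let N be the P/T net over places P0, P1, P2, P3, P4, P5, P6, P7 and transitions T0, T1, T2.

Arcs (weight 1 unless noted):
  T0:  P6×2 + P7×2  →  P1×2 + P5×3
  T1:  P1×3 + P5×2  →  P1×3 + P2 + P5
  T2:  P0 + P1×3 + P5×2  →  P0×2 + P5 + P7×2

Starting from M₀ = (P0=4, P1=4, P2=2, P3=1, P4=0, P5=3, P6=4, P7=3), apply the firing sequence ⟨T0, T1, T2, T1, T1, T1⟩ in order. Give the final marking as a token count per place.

step 1: fire T0:  (P0=4, P1=4, P2=2, P3=1, P4=0, P5=3, P6=4, P7=3) → (P0=4, P1=6, P2=2, P3=1, P4=0, P5=6, P6=2, P7=1)
step 2: fire T1:  (P0=4, P1=6, P2=2, P3=1, P4=0, P5=6, P6=2, P7=1) → (P0=4, P1=6, P2=3, P3=1, P4=0, P5=5, P6=2, P7=1)
step 3: fire T2:  (P0=4, P1=6, P2=3, P3=1, P4=0, P5=5, P6=2, P7=1) → (P0=5, P1=3, P2=3, P3=1, P4=0, P5=4, P6=2, P7=3)
step 4: fire T1:  (P0=5, P1=3, P2=3, P3=1, P4=0, P5=4, P6=2, P7=3) → (P0=5, P1=3, P2=4, P3=1, P4=0, P5=3, P6=2, P7=3)
step 5: fire T1:  (P0=5, P1=3, P2=4, P3=1, P4=0, P5=3, P6=2, P7=3) → (P0=5, P1=3, P2=5, P3=1, P4=0, P5=2, P6=2, P7=3)
step 6: fire T1:  (P0=5, P1=3, P2=5, P3=1, P4=0, P5=2, P6=2, P7=3) → (P0=5, P1=3, P2=6, P3=1, P4=0, P5=1, P6=2, P7=3)

(P0=5, P1=3, P2=6, P3=1, P4=0, P5=1, P6=2, P7=3)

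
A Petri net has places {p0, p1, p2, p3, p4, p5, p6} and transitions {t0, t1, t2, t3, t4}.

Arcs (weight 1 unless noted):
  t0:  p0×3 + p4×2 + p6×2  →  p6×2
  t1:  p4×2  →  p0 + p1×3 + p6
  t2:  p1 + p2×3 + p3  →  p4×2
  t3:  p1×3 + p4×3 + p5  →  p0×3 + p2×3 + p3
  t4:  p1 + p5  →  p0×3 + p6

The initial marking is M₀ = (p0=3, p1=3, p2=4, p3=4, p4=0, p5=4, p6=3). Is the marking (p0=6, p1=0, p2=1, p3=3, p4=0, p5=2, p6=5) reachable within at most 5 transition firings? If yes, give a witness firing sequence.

step 1: fire t2:  (p0=3, p1=3, p2=4, p3=4, p4=0, p5=4, p6=3) → (p0=3, p1=2, p2=1, p3=3, p4=2, p5=4, p6=3)
step 2: fire t0:  (p0=3, p1=2, p2=1, p3=3, p4=2, p5=4, p6=3) → (p0=0, p1=2, p2=1, p3=3, p4=0, p5=4, p6=3)
step 3: fire t4:  (p0=0, p1=2, p2=1, p3=3, p4=0, p5=4, p6=3) → (p0=3, p1=1, p2=1, p3=3, p4=0, p5=3, p6=4)
step 4: fire t4:  (p0=3, p1=1, p2=1, p3=3, p4=0, p5=3, p6=4) → (p0=6, p1=0, p2=1, p3=3, p4=0, p5=2, p6=5)

YES — reachable via ⟨t2, t0, t4, t4⟩ (4 firings)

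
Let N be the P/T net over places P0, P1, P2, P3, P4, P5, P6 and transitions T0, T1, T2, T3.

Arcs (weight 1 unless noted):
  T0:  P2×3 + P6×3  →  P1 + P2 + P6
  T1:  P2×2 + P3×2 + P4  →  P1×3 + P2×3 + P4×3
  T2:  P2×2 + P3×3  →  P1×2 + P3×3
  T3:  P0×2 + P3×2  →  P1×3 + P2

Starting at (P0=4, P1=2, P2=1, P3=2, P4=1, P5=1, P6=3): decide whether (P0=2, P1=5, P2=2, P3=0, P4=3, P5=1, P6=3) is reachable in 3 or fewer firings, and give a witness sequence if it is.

NO — not reachable within 3 firings

depth 0: 1 marking
depth 1: 2 markings reached so far
depth 2: 2 markings reached so far
(frontier empty at depth 2; search complete)
target is not among the 2 markings reachable within 3 steps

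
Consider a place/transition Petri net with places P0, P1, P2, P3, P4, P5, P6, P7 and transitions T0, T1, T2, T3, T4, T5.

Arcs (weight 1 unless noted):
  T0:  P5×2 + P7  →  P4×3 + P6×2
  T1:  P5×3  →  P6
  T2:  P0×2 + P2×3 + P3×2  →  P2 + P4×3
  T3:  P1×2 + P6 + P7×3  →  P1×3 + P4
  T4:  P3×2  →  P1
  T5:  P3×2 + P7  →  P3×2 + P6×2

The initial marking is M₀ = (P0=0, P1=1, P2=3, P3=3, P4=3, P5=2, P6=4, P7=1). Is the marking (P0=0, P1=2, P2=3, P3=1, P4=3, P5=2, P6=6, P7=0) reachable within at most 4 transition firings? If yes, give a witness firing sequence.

YES — reachable via ⟨T5, T4⟩ (2 firings)

step 1: fire T5:  (P0=0, P1=1, P2=3, P3=3, P4=3, P5=2, P6=4, P7=1) → (P0=0, P1=1, P2=3, P3=3, P4=3, P5=2, P6=6, P7=0)
step 2: fire T4:  (P0=0, P1=1, P2=3, P3=3, P4=3, P5=2, P6=6, P7=0) → (P0=0, P1=2, P2=3, P3=1, P4=3, P5=2, P6=6, P7=0)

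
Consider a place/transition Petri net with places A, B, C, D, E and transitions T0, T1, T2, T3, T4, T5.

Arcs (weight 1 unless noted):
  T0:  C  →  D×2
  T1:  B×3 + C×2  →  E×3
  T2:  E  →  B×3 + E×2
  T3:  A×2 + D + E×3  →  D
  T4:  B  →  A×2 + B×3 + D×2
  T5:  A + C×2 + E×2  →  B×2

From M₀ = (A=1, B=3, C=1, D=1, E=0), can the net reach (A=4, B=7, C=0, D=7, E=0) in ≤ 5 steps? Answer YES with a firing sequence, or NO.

NO — not reachable within 5 firings

depth 0: 1 marking
depth 1: 3 markings reached so far
depth 2: 5 markings reached so far
depth 3: 7 markings reached so far
depth 4: 9 markings reached so far
depth 5: 11 markings reached so far
target is not among the 11 markings reachable within 5 steps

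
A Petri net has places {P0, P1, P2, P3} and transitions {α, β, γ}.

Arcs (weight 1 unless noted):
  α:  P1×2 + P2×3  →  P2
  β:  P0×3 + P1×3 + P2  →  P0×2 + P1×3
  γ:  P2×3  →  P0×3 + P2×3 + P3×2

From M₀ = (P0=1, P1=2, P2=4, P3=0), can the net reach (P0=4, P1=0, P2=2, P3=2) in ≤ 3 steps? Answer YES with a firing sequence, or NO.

YES — reachable via ⟨γ, α⟩ (2 firings)

step 1: fire γ:  (P0=1, P1=2, P2=4, P3=0) → (P0=4, P1=2, P2=4, P3=2)
step 2: fire α:  (P0=4, P1=2, P2=4, P3=2) → (P0=4, P1=0, P2=2, P3=2)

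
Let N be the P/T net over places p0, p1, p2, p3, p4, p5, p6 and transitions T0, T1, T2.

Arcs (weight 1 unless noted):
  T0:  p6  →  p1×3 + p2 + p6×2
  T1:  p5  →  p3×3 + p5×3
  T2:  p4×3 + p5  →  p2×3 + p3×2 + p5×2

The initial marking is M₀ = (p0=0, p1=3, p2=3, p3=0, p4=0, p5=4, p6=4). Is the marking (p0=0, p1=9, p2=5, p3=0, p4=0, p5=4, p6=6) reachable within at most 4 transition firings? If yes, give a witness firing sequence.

YES — reachable via ⟨T0, T0⟩ (2 firings)

step 1: fire T0:  (p0=0, p1=3, p2=3, p3=0, p4=0, p5=4, p6=4) → (p0=0, p1=6, p2=4, p3=0, p4=0, p5=4, p6=5)
step 2: fire T0:  (p0=0, p1=6, p2=4, p3=0, p4=0, p5=4, p6=5) → (p0=0, p1=9, p2=5, p3=0, p4=0, p5=4, p6=6)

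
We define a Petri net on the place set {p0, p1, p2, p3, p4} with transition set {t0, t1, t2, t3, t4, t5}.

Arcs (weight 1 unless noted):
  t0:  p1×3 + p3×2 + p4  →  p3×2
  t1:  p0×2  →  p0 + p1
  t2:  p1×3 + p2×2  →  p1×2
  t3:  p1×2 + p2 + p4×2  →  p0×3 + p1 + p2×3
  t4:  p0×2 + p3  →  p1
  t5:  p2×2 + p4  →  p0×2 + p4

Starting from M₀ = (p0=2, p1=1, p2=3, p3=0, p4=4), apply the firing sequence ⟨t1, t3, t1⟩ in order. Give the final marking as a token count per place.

step 1: fire t1:  (p0=2, p1=1, p2=3, p3=0, p4=4) → (p0=1, p1=2, p2=3, p3=0, p4=4)
step 2: fire t3:  (p0=1, p1=2, p2=3, p3=0, p4=4) → (p0=4, p1=1, p2=5, p3=0, p4=2)
step 3: fire t1:  (p0=4, p1=1, p2=5, p3=0, p4=2) → (p0=3, p1=2, p2=5, p3=0, p4=2)

(p0=3, p1=2, p2=5, p3=0, p4=2)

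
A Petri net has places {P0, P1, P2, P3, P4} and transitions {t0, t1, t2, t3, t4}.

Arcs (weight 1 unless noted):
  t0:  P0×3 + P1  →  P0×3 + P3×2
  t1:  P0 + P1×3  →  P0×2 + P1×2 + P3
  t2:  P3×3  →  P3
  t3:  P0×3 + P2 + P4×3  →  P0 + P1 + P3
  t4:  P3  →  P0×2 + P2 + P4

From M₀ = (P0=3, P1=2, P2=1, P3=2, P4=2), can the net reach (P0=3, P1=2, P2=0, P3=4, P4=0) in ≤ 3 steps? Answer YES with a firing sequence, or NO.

depth 0: 1 marking
depth 1: 3 markings reached so far
depth 2: 8 markings reached so far
depth 3: 15 markings reached so far
target is not among the 15 markings reachable within 3 steps

NO — not reachable within 3 firings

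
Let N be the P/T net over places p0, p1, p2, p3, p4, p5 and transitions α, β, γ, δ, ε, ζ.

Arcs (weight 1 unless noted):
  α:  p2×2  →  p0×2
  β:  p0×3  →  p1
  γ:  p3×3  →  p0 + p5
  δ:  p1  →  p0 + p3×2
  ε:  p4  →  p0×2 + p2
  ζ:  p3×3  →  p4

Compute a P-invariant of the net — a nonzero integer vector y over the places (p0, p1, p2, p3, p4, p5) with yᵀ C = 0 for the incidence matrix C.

y = (p0:1, p1:3, p2:1, p3:1, p4:3, p5:2)

Incidence matrix C (rows=places, cols=transitions):
        α    β    γ    δ    ε    ζ
   p0   2   -3    1    1    2    0
   p1   0    1    0   -1    0    0
   p2  -2    0    0    0    1    0
   p3   0    0   -3    2    0   -3
   p4   0    0    0    0   -1    1
   p5   0    0    1    0    0    0

Candidate y = [1, 3, 1, 1, 3, 2]; check y·C column-wise:
  col α: 1·2 + 3·0 + 1·-2 + 1·0 + 3·0 + 2·0 = 0
  col β: 1·-3 + 3·1 + 1·0 + 1·0 + 3·0 + 2·0 = 0
  col γ: 1·1 + 3·0 + 1·0 + 1·-3 + 3·0 + 2·1 = 0
  col δ: 1·1 + 3·-1 + 1·0 + 1·2 + 3·0 + 2·0 = 0
  col ε: 1·2 + 3·0 + 1·1 + 1·0 + 3·-1 + 2·0 = 0
  col ζ: 1·0 + 3·0 + 1·0 + 1·-3 + 3·1 + 2·0 = 0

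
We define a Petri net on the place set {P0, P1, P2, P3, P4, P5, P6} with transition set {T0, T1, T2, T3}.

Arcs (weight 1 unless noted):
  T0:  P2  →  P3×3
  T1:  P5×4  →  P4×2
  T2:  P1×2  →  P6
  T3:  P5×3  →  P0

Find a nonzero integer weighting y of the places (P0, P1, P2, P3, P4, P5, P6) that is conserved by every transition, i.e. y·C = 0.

y = (P0:0, P1:0, P2:3, P3:1, P4:0, P5:0, P6:0)

Incidence matrix C (rows=places, cols=transitions):
       T0   T1   T2   T3
   P0   0    0    0    1
   P1   0    0   -2    0
   P2  -1    0    0    0
   P3   3    0    0    0
   P4   0    2    0    0
   P5   0   -4    0   -3
   P6   0    0    1    0

Candidate y = [0, 0, 3, 1, 0, 0, 0]; check y·C column-wise:
  col T0: 3·-1 + 1·3 = 0
  col T1: 3·0 + 1·0 + 0·2 + 0·-4 = 0
  col T2: 0·-2 + 3·0 + 1·0 + 0·1 = 0
  col T3: 0·1 + 3·0 + 1·0 + 0·-3 = 0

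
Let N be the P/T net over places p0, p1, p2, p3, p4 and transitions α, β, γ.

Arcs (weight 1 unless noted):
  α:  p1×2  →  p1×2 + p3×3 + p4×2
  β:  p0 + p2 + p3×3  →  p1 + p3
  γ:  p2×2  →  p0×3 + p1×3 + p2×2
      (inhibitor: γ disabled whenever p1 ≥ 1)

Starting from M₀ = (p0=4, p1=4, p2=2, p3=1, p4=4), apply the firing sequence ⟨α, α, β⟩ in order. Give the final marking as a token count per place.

step 1: fire α:  (p0=4, p1=4, p2=2, p3=1, p4=4) → (p0=4, p1=4, p2=2, p3=4, p4=6)
step 2: fire α:  (p0=4, p1=4, p2=2, p3=4, p4=6) → (p0=4, p1=4, p2=2, p3=7, p4=8)
step 3: fire β:  (p0=4, p1=4, p2=2, p3=7, p4=8) → (p0=3, p1=5, p2=1, p3=5, p4=8)

(p0=3, p1=5, p2=1, p3=5, p4=8)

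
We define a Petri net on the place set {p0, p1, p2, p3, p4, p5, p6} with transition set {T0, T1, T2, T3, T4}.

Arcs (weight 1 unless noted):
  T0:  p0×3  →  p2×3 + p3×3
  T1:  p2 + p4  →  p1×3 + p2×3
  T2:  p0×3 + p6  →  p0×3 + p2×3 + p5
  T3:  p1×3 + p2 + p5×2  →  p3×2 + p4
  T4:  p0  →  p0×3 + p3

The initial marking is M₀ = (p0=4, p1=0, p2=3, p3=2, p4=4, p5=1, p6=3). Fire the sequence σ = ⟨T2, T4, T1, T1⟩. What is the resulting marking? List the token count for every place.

step 1: fire T2:  (p0=4, p1=0, p2=3, p3=2, p4=4, p5=1, p6=3) → (p0=4, p1=0, p2=6, p3=2, p4=4, p5=2, p6=2)
step 2: fire T4:  (p0=4, p1=0, p2=6, p3=2, p4=4, p5=2, p6=2) → (p0=6, p1=0, p2=6, p3=3, p4=4, p5=2, p6=2)
step 3: fire T1:  (p0=6, p1=0, p2=6, p3=3, p4=4, p5=2, p6=2) → (p0=6, p1=3, p2=8, p3=3, p4=3, p5=2, p6=2)
step 4: fire T1:  (p0=6, p1=3, p2=8, p3=3, p4=3, p5=2, p6=2) → (p0=6, p1=6, p2=10, p3=3, p4=2, p5=2, p6=2)

(p0=6, p1=6, p2=10, p3=3, p4=2, p5=2, p6=2)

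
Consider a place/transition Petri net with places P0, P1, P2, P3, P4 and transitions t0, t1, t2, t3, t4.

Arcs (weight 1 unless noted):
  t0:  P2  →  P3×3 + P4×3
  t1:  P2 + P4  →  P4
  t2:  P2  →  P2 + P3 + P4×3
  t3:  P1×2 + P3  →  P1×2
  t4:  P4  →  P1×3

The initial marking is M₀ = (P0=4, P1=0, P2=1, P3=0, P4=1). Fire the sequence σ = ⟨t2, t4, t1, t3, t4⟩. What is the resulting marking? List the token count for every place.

step 1: fire t2:  (P0=4, P1=0, P2=1, P3=0, P4=1) → (P0=4, P1=0, P2=1, P3=1, P4=4)
step 2: fire t4:  (P0=4, P1=0, P2=1, P3=1, P4=4) → (P0=4, P1=3, P2=1, P3=1, P4=3)
step 3: fire t1:  (P0=4, P1=3, P2=1, P3=1, P4=3) → (P0=4, P1=3, P2=0, P3=1, P4=3)
step 4: fire t3:  (P0=4, P1=3, P2=0, P3=1, P4=3) → (P0=4, P1=3, P2=0, P3=0, P4=3)
step 5: fire t4:  (P0=4, P1=3, P2=0, P3=0, P4=3) → (P0=4, P1=6, P2=0, P3=0, P4=2)

(P0=4, P1=6, P2=0, P3=0, P4=2)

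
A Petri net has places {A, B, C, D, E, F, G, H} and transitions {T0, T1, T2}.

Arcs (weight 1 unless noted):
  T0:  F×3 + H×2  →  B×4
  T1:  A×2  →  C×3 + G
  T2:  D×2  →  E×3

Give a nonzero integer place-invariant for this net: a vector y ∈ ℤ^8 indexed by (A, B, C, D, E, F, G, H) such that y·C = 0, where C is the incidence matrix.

Incidence matrix C (rows=places, cols=transitions):
       T0   T1   T2
    A   0   -2    0
    B   4    0    0
    C   0    3    0
    D   0    0   -2
    E   0    0    3
    F  -3    0    0
    G   0    1    0
    H  -2    0    0

Candidate y = [3, 0, 2, 0, 0, 0, 0, 0]; check y·C column-wise:
  col T0: 3·0 + 0·4 + 2·0 + 0·-3 + 0·-2 = 0
  col T1: 3·-2 + 2·3 + 0·1 = 0
  col T2: 3·0 + 2·0 + 0·-2 + 0·3 = 0

y = (A:3, B:0, C:2, D:0, E:0, F:0, G:0, H:0)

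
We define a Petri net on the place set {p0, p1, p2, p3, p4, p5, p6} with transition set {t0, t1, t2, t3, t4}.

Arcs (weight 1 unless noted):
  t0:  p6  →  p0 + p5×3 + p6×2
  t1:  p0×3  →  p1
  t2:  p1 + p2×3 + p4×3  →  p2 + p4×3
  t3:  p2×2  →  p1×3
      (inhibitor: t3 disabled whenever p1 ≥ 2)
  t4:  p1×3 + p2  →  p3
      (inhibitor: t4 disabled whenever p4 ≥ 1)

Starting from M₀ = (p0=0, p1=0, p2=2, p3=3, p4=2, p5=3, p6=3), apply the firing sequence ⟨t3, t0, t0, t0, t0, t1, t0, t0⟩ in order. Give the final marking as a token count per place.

(p0=3, p1=4, p2=0, p3=3, p4=2, p5=21, p6=9)

step 1: fire t3:  (p0=0, p1=0, p2=2, p3=3, p4=2, p5=3, p6=3) → (p0=0, p1=3, p2=0, p3=3, p4=2, p5=3, p6=3)
step 2: fire t0:  (p0=0, p1=3, p2=0, p3=3, p4=2, p5=3, p6=3) → (p0=1, p1=3, p2=0, p3=3, p4=2, p5=6, p6=4)
step 3: fire t0:  (p0=1, p1=3, p2=0, p3=3, p4=2, p5=6, p6=4) → (p0=2, p1=3, p2=0, p3=3, p4=2, p5=9, p6=5)
step 4: fire t0:  (p0=2, p1=3, p2=0, p3=3, p4=2, p5=9, p6=5) → (p0=3, p1=3, p2=0, p3=3, p4=2, p5=12, p6=6)
step 5: fire t0:  (p0=3, p1=3, p2=0, p3=3, p4=2, p5=12, p6=6) → (p0=4, p1=3, p2=0, p3=3, p4=2, p5=15, p6=7)
step 6: fire t1:  (p0=4, p1=3, p2=0, p3=3, p4=2, p5=15, p6=7) → (p0=1, p1=4, p2=0, p3=3, p4=2, p5=15, p6=7)
step 7: fire t0:  (p0=1, p1=4, p2=0, p3=3, p4=2, p5=15, p6=7) → (p0=2, p1=4, p2=0, p3=3, p4=2, p5=18, p6=8)
step 8: fire t0:  (p0=2, p1=4, p2=0, p3=3, p4=2, p5=18, p6=8) → (p0=3, p1=4, p2=0, p3=3, p4=2, p5=21, p6=9)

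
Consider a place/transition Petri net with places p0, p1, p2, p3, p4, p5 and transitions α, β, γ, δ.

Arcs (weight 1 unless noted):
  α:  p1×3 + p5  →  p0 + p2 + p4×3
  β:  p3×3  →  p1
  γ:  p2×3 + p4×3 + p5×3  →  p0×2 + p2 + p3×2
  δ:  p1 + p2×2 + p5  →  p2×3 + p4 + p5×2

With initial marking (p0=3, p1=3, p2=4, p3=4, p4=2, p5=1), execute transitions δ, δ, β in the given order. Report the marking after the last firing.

(p0=3, p1=2, p2=6, p3=1, p4=4, p5=3)

step 1: fire δ:  (p0=3, p1=3, p2=4, p3=4, p4=2, p5=1) → (p0=3, p1=2, p2=5, p3=4, p4=3, p5=2)
step 2: fire δ:  (p0=3, p1=2, p2=5, p3=4, p4=3, p5=2) → (p0=3, p1=1, p2=6, p3=4, p4=4, p5=3)
step 3: fire β:  (p0=3, p1=1, p2=6, p3=4, p4=4, p5=3) → (p0=3, p1=2, p2=6, p3=1, p4=4, p5=3)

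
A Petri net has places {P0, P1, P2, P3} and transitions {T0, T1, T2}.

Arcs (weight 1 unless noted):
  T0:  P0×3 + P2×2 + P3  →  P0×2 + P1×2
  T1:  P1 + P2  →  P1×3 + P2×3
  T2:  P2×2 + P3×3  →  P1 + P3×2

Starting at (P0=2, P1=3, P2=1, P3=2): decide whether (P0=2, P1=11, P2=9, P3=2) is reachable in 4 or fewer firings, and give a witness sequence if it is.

step 1: fire T1:  (P0=2, P1=3, P2=1, P3=2) → (P0=2, P1=5, P2=3, P3=2)
step 2: fire T1:  (P0=2, P1=5, P2=3, P3=2) → (P0=2, P1=7, P2=5, P3=2)
step 3: fire T1:  (P0=2, P1=7, P2=5, P3=2) → (P0=2, P1=9, P2=7, P3=2)
step 4: fire T1:  (P0=2, P1=9, P2=7, P3=2) → (P0=2, P1=11, P2=9, P3=2)

YES — reachable via ⟨T1, T1, T1, T1⟩ (4 firings)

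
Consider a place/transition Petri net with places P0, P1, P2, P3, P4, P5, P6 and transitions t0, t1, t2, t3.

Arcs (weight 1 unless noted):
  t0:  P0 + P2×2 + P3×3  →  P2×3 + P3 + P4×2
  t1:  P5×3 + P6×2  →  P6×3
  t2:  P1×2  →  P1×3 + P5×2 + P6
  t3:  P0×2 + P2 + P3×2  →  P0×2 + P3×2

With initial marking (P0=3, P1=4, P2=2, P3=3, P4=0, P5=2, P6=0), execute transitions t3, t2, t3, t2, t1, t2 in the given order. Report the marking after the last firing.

step 1: fire t3:  (P0=3, P1=4, P2=2, P3=3, P4=0, P5=2, P6=0) → (P0=3, P1=4, P2=1, P3=3, P4=0, P5=2, P6=0)
step 2: fire t2:  (P0=3, P1=4, P2=1, P3=3, P4=0, P5=2, P6=0) → (P0=3, P1=5, P2=1, P3=3, P4=0, P5=4, P6=1)
step 3: fire t3:  (P0=3, P1=5, P2=1, P3=3, P4=0, P5=4, P6=1) → (P0=3, P1=5, P2=0, P3=3, P4=0, P5=4, P6=1)
step 4: fire t2:  (P0=3, P1=5, P2=0, P3=3, P4=0, P5=4, P6=1) → (P0=3, P1=6, P2=0, P3=3, P4=0, P5=6, P6=2)
step 5: fire t1:  (P0=3, P1=6, P2=0, P3=3, P4=0, P5=6, P6=2) → (P0=3, P1=6, P2=0, P3=3, P4=0, P5=3, P6=3)
step 6: fire t2:  (P0=3, P1=6, P2=0, P3=3, P4=0, P5=3, P6=3) → (P0=3, P1=7, P2=0, P3=3, P4=0, P5=5, P6=4)

(P0=3, P1=7, P2=0, P3=3, P4=0, P5=5, P6=4)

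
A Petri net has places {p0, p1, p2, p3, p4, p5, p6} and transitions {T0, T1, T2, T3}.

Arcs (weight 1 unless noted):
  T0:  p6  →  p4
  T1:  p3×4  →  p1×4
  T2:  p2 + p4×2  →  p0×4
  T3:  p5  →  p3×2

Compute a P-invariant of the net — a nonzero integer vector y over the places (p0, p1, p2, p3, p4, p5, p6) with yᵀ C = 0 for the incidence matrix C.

y = (p0:1, p1:0, p2:4, p3:0, p4:0, p5:0, p6:0)

Incidence matrix C (rows=places, cols=transitions):
       T0   T1   T2   T3
   p0   0    0    4    0
   p1   0    4    0    0
   p2   0    0   -1    0
   p3   0   -4    0    2
   p4   1    0   -2    0
   p5   0    0    0   -1
   p6  -1    0    0    0

Candidate y = [1, 0, 4, 0, 0, 0, 0]; check y·C column-wise:
  col T0: 1·0 + 4·0 + 0·1 + 0·-1 = 0
  col T1: 1·0 + 0·4 + 4·0 + 0·-4 = 0
  col T2: 1·4 + 4·-1 + 0·-2 = 0
  col T3: 1·0 + 4·0 + 0·2 + 0·-1 = 0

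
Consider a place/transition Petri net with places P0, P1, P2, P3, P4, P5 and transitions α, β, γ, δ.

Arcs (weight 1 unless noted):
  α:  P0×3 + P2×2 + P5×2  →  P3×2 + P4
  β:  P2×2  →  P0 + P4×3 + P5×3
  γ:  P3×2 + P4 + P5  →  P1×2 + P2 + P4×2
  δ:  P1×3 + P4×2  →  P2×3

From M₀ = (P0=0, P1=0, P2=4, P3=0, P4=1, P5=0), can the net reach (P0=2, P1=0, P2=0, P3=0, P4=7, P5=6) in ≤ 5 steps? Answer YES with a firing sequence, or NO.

YES — reachable via ⟨β, β⟩ (2 firings)

step 1: fire β:  (P0=0, P1=0, P2=4, P3=0, P4=1, P5=0) → (P0=1, P1=0, P2=2, P3=0, P4=4, P5=3)
step 2: fire β:  (P0=1, P1=0, P2=2, P3=0, P4=4, P5=3) → (P0=2, P1=0, P2=0, P3=0, P4=7, P5=6)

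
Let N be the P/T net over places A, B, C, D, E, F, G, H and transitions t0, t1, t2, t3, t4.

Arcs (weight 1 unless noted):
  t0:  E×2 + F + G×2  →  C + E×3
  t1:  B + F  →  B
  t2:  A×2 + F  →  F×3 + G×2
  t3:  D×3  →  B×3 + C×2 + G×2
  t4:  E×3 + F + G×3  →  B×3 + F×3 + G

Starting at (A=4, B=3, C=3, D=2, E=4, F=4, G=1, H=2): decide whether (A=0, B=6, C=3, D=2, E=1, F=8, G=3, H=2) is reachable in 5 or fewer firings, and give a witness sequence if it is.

step 1: fire t1:  (A=4, B=3, C=3, D=2, E=4, F=4, G=1, H=2) → (A=4, B=3, C=3, D=2, E=4, F=3, G=1, H=2)
step 2: fire t1:  (A=4, B=3, C=3, D=2, E=4, F=3, G=1, H=2) → (A=4, B=3, C=3, D=2, E=4, F=2, G=1, H=2)
step 3: fire t2:  (A=4, B=3, C=3, D=2, E=4, F=2, G=1, H=2) → (A=2, B=3, C=3, D=2, E=4, F=4, G=3, H=2)
step 4: fire t2:  (A=2, B=3, C=3, D=2, E=4, F=4, G=3, H=2) → (A=0, B=3, C=3, D=2, E=4, F=6, G=5, H=2)
step 5: fire t4:  (A=0, B=3, C=3, D=2, E=4, F=6, G=5, H=2) → (A=0, B=6, C=3, D=2, E=1, F=8, G=3, H=2)

YES — reachable via ⟨t1, t1, t2, t2, t4⟩ (5 firings)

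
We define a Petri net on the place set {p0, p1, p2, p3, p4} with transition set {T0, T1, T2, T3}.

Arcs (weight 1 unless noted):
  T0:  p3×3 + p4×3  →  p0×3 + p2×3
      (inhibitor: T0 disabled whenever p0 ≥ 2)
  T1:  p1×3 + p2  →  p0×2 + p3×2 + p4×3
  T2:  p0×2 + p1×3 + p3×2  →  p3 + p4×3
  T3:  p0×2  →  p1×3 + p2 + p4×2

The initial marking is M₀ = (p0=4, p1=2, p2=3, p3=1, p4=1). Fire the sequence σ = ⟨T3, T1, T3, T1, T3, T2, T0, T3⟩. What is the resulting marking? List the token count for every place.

step 1: fire T3:  (p0=4, p1=2, p2=3, p3=1, p4=1) → (p0=2, p1=5, p2=4, p3=1, p4=3)
step 2: fire T1:  (p0=2, p1=5, p2=4, p3=1, p4=3) → (p0=4, p1=2, p2=3, p3=3, p4=6)
step 3: fire T3:  (p0=4, p1=2, p2=3, p3=3, p4=6) → (p0=2, p1=5, p2=4, p3=3, p4=8)
step 4: fire T1:  (p0=2, p1=5, p2=4, p3=3, p4=8) → (p0=4, p1=2, p2=3, p3=5, p4=11)
step 5: fire T3:  (p0=4, p1=2, p2=3, p3=5, p4=11) → (p0=2, p1=5, p2=4, p3=5, p4=13)
step 6: fire T2:  (p0=2, p1=5, p2=4, p3=5, p4=13) → (p0=0, p1=2, p2=4, p3=4, p4=16)
step 7: fire T0:  (p0=0, p1=2, p2=4, p3=4, p4=16) → (p0=3, p1=2, p2=7, p3=1, p4=13)
step 8: fire T3:  (p0=3, p1=2, p2=7, p3=1, p4=13) → (p0=1, p1=5, p2=8, p3=1, p4=15)

(p0=1, p1=5, p2=8, p3=1, p4=15)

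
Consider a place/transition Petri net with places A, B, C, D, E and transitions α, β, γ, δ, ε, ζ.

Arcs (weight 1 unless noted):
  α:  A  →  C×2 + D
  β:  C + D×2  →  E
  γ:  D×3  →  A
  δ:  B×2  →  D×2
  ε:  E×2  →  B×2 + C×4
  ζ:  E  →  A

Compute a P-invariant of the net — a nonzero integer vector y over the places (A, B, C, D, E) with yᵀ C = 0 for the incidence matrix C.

y = (A:3, B:1, C:1, D:1, E:3)

Incidence matrix C (rows=places, cols=transitions):
        α    β    γ    δ    ε    ζ
    A  -1    0    1    0    0    1
    B   0    0    0   -2    2    0
    C   2   -1    0    0    4    0
    D   1   -2   -3    2    0    0
    E   0    1    0    0   -2   -1

Candidate y = [3, 1, 1, 1, 3]; check y·C column-wise:
  col α: 3·-1 + 1·0 + 1·2 + 1·1 + 3·0 = 0
  col β: 3·0 + 1·0 + 1·-1 + 1·-2 + 3·1 = 0
  col γ: 3·1 + 1·0 + 1·0 + 1·-3 + 3·0 = 0
  col δ: 3·0 + 1·-2 + 1·0 + 1·2 + 3·0 = 0
  col ε: 3·0 + 1·2 + 1·4 + 1·0 + 3·-2 = 0
  col ζ: 3·1 + 1·0 + 1·0 + 1·0 + 3·-1 = 0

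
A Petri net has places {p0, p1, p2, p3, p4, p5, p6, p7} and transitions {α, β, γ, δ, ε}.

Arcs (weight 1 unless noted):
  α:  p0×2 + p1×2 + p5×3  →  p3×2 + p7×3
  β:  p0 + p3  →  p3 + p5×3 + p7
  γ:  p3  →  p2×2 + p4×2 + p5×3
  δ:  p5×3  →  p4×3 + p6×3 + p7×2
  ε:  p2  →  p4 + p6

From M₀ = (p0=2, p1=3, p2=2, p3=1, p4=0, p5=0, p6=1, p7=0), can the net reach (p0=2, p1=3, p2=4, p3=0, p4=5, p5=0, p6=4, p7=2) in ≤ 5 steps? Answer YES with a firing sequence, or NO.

YES — reachable via ⟨γ, δ⟩ (2 firings)

step 1: fire γ:  (p0=2, p1=3, p2=2, p3=1, p4=0, p5=0, p6=1, p7=0) → (p0=2, p1=3, p2=4, p3=0, p4=2, p5=3, p6=1, p7=0)
step 2: fire δ:  (p0=2, p1=3, p2=4, p3=0, p4=2, p5=3, p6=1, p7=0) → (p0=2, p1=3, p2=4, p3=0, p4=5, p5=0, p6=4, p7=2)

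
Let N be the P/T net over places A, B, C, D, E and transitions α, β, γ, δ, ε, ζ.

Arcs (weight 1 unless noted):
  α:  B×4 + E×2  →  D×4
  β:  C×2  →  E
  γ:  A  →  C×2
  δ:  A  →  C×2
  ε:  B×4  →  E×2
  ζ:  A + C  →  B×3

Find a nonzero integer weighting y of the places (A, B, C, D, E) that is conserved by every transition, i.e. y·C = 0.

Incidence matrix C (rows=places, cols=transitions):
        α    β    γ    δ    ε    ζ
    A   0    0   -1   -1    0   -1
    B  -4    0    0    0   -4    3
    C   0   -2    2    2    0   -1
    D   4    0    0    0    0    0
    E  -2    1    0    0    2    0

Candidate y = [2, 1, 1, 2, 2]; check y·C column-wise:
  col α: 2·0 + 1·-4 + 1·0 + 2·4 + 2·-2 = 0
  col β: 2·0 + 1·0 + 1·-2 + 2·0 + 2·1 = 0
  col γ: 2·-1 + 1·0 + 1·2 + 2·0 + 2·0 = 0
  col δ: 2·-1 + 1·0 + 1·2 + 2·0 + 2·0 = 0
  col ε: 2·0 + 1·-4 + 1·0 + 2·0 + 2·2 = 0
  col ζ: 2·-1 + 1·3 + 1·-1 + 2·0 + 2·0 = 0

y = (A:2, B:1, C:1, D:2, E:2)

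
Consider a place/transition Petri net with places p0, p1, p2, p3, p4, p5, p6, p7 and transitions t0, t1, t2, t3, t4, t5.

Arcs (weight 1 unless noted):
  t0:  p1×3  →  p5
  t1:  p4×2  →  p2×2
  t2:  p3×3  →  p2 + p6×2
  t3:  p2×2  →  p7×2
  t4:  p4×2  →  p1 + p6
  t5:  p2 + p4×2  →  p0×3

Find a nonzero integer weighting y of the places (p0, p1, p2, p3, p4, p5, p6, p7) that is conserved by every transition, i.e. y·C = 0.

y = (p0:0, p1:3, p2:0, p3:-2, p4:0, p5:9, p6:-3, p7:0)

Incidence matrix C (rows=places, cols=transitions):
       t0   t1   t2   t3   t4   t5
   p0   0    0    0    0    0    3
   p1  -3    0    0    0    1    0
   p2   0    2    1   -2    0   -1
   p3   0    0   -3    0    0    0
   p4   0   -2    0    0   -2   -2
   p5   1    0    0    0    0    0
   p6   0    0    2    0    1    0
   p7   0    0    0    2    0    0

Candidate y = [0, 3, 0, -2, 0, 9, -3, 0]; check y·C column-wise:
  col t0: 3·-3 + -2·0 + 9·1 + -3·0 = 0
  col t1: 3·0 + 0·2 + -2·0 + 0·-2 + 9·0 + -3·0 = 0
  col t2: 3·0 + 0·1 + -2·-3 + 9·0 + -3·2 = 0
  col t3: 3·0 + 0·-2 + -2·0 + 9·0 + -3·0 + 0·2 = 0
  col t4: 3·1 + -2·0 + 0·-2 + 9·0 + -3·1 = 0
  col t5: 0·3 + 3·0 + 0·-1 + -2·0 + 0·-2 + 9·0 + -3·0 = 0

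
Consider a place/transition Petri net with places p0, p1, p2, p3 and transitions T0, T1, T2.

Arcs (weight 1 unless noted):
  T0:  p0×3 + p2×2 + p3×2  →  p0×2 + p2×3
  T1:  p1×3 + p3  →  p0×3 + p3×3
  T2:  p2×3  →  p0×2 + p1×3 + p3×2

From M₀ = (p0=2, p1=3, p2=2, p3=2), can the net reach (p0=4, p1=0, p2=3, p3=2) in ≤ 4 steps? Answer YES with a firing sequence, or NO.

step 1: fire T1:  (p0=2, p1=3, p2=2, p3=2) → (p0=5, p1=0, p2=2, p3=4)
step 2: fire T0:  (p0=5, p1=0, p2=2, p3=4) → (p0=4, p1=0, p2=3, p3=2)

YES — reachable via ⟨T1, T0⟩ (2 firings)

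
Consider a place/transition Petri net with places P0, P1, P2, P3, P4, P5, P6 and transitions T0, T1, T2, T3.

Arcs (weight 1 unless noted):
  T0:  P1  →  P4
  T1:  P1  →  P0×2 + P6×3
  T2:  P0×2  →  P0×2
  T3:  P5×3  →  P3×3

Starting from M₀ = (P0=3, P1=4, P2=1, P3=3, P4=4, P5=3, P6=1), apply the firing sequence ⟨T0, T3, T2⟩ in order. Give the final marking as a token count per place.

step 1: fire T0:  (P0=3, P1=4, P2=1, P3=3, P4=4, P5=3, P6=1) → (P0=3, P1=3, P2=1, P3=3, P4=5, P5=3, P6=1)
step 2: fire T3:  (P0=3, P1=3, P2=1, P3=3, P4=5, P5=3, P6=1) → (P0=3, P1=3, P2=1, P3=6, P4=5, P5=0, P6=1)
step 3: fire T2:  (P0=3, P1=3, P2=1, P3=6, P4=5, P5=0, P6=1) → (P0=3, P1=3, P2=1, P3=6, P4=5, P5=0, P6=1)

(P0=3, P1=3, P2=1, P3=6, P4=5, P5=0, P6=1)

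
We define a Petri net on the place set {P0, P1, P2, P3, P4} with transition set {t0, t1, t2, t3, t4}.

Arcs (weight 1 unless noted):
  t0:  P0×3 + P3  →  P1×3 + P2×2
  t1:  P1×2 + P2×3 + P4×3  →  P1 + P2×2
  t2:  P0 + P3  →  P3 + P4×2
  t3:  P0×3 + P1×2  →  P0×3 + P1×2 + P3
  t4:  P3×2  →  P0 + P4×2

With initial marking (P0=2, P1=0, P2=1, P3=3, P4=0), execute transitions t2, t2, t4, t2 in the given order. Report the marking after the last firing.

(P0=0, P1=0, P2=1, P3=1, P4=8)

step 1: fire t2:  (P0=2, P1=0, P2=1, P3=3, P4=0) → (P0=1, P1=0, P2=1, P3=3, P4=2)
step 2: fire t2:  (P0=1, P1=0, P2=1, P3=3, P4=2) → (P0=0, P1=0, P2=1, P3=3, P4=4)
step 3: fire t4:  (P0=0, P1=0, P2=1, P3=3, P4=4) → (P0=1, P1=0, P2=1, P3=1, P4=6)
step 4: fire t2:  (P0=1, P1=0, P2=1, P3=1, P4=6) → (P0=0, P1=0, P2=1, P3=1, P4=8)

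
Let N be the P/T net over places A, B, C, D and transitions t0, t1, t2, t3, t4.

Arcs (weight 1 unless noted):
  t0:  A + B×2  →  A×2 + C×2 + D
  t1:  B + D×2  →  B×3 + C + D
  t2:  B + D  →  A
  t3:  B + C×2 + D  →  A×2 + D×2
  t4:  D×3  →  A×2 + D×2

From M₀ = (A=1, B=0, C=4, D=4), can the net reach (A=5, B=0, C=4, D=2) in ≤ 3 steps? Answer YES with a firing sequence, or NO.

step 1: fire t4:  (A=1, B=0, C=4, D=4) → (A=3, B=0, C=4, D=3)
step 2: fire t4:  (A=3, B=0, C=4, D=3) → (A=5, B=0, C=4, D=2)

YES — reachable via ⟨t4, t4⟩ (2 firings)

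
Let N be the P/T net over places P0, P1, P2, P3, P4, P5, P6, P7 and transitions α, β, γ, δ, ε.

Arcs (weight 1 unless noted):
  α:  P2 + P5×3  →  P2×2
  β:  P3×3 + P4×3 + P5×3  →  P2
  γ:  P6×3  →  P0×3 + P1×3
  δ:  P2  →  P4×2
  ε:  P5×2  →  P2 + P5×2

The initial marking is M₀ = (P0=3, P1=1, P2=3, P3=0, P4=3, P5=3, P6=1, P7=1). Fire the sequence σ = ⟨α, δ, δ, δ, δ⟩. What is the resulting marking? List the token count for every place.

(P0=3, P1=1, P2=0, P3=0, P4=11, P5=0, P6=1, P7=1)

step 1: fire α:  (P0=3, P1=1, P2=3, P3=0, P4=3, P5=3, P6=1, P7=1) → (P0=3, P1=1, P2=4, P3=0, P4=3, P5=0, P6=1, P7=1)
step 2: fire δ:  (P0=3, P1=1, P2=4, P3=0, P4=3, P5=0, P6=1, P7=1) → (P0=3, P1=1, P2=3, P3=0, P4=5, P5=0, P6=1, P7=1)
step 3: fire δ:  (P0=3, P1=1, P2=3, P3=0, P4=5, P5=0, P6=1, P7=1) → (P0=3, P1=1, P2=2, P3=0, P4=7, P5=0, P6=1, P7=1)
step 4: fire δ:  (P0=3, P1=1, P2=2, P3=0, P4=7, P5=0, P6=1, P7=1) → (P0=3, P1=1, P2=1, P3=0, P4=9, P5=0, P6=1, P7=1)
step 5: fire δ:  (P0=3, P1=1, P2=1, P3=0, P4=9, P5=0, P6=1, P7=1) → (P0=3, P1=1, P2=0, P3=0, P4=11, P5=0, P6=1, P7=1)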